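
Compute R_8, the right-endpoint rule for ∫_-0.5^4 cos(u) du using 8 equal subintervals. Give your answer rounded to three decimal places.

-0.701

Δu = (4 − (-0.5))/8 = 0.5625.
Right endpoints: 0.0625, 0.625, 1.1875, 1.75, 2.3125, 2.875, 3.4375, 4.
f(0.0625) ≈ 0.998, f(0.625) ≈ 0.811, f(1.1875) ≈ 0.374, f(1.75) ≈ -0.178, f(2.3125) ≈ -0.676, f(2.875) ≈ -0.965, f(3.4375) ≈ -0.957, f(4) ≈ -0.654.
Sum = Δu · [f(0.0625) + f(0.625) + f(1.1875) + ...].
Sum ≈ -0.701.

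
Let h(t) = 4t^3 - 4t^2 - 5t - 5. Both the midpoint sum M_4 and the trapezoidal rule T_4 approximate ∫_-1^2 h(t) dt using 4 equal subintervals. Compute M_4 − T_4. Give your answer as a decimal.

M_4 = -19.78125.
T_4 = -18.9375.
M_4 − T_4 = -0.84375.

-0.84375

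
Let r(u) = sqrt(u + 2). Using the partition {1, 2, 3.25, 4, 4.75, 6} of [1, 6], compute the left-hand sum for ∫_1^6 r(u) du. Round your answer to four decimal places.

Subinterval widths: 1, 1.25, 0.75, 0.75, 1.25.
Left endpoints: 1, 2, 3.25, 4, 4.75.
r(1) ≈ 1.7321, r(2) ≈ 2.0000, r(3.25) ≈ 2.2913, r(4) ≈ 2.4495, r(4.75) ≈ 2.5981.
Sum = Σ Δu_i · r(u_i).
Sum ≈ 11.0352.

11.0352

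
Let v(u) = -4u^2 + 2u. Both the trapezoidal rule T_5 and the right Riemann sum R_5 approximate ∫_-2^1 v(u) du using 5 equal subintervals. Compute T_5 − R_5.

-5.4

T_5 = -15.72.
R_5 = -10.32.
T_5 − R_5 = -5.4.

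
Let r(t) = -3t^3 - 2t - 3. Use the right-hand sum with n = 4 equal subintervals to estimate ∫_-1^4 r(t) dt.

Δt = (4 − (-1))/4 = 1.25.
Right endpoints: 0.25, 1.5, 2.75, 4.
r(0.25) = -3.546875, r(1.5) = -16.125, r(2.75) = -70.890625, r(4) = -203.
Sum = Δt · [r(0.25) + r(1.5) + r(2.75) + r(4)].
Sum = -366.953125.

-366.953125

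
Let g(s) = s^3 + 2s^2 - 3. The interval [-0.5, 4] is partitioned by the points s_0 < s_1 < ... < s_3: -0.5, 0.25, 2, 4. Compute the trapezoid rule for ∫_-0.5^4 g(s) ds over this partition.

112.81640625

Subinterval widths: 0.75, 1.75, 2.
g(-0.5) = -2.625, g(0.25) = -2.859375, g(2) = 13, g(4) = 93.
On each subinterval the trapezoid contributes (Δs_i/2)·[g(s_{i-1}) + g(s_i)].
Sum = 112.81640625.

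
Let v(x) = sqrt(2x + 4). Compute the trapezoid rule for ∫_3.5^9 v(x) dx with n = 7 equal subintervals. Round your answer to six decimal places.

Δx = (9 − 3.5)/7 = 11/14.
v(3.5) ≈ 3.316625, v(30/7) ≈ 3.545621, v(71/14) ≈ 3.760699, v(41/7) ≈ 3.964125, v(93/14) ≈ 4.157609, v(52/7) ≈ 4.342481, v(115/14) ≈ 4.519798, v(9) ≈ 4.690416.
T_7 = (Δx/2)·[v(x_0) + 2v(x_1) + ... + 2v(x_{6}) + v(x_7)].
Sum ≈ 22.230885.

22.230885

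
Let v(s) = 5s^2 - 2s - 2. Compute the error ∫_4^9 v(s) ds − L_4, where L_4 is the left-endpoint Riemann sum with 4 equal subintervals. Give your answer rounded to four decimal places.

Exact integral: ∫_4^9 v(s) ds ≈ 1033.333333.
L_4 = 842.96875.
Error ≈ 1033.333333 − 842.96875 ≈ 190.3646.

190.3646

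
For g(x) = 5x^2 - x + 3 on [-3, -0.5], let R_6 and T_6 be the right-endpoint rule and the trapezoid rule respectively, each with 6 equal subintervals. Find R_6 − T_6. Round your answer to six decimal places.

R_6 ≈ 47.39293981.
T_6 ≈ 57.02835648.
R_6 − T_6 ≈ -9.635417.

-9.635417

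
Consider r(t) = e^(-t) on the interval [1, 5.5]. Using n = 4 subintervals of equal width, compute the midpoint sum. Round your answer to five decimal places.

Δt = (5.5 − 1)/4 = 1.125.
Midpoints: 1.5625, 2.6875, 3.8125, 4.9375.
r(1.5625) ≈ 0.20961, r(2.6875) ≈ 0.06805, r(3.8125) ≈ 0.02209, r(4.9375) ≈ 0.00717.
Sum = Δt · [r(1.5625) + r(2.6875) + r(3.8125) + r(4.9375)].
Sum ≈ 0.34529.

0.34529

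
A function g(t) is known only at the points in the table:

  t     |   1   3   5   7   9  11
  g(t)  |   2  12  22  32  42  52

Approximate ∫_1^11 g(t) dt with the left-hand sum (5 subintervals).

220

Δt = 2.
Sum = 2·[2 + 12 + 22 + 32 + 42] = 220.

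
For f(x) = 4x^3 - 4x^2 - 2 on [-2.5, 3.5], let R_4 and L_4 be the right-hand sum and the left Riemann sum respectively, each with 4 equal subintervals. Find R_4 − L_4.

315

R_4 = 183.
L_4 = -132.
R_4 − L_4 = 315.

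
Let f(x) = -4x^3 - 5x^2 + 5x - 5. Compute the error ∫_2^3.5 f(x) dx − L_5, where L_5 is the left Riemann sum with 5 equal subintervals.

-25.1325

Exact integral: ∫_2^3.5 f(x) dx = -179.0625.
L_5 = -153.93.
Error = -179.0625 − (-153.93) = -25.1325.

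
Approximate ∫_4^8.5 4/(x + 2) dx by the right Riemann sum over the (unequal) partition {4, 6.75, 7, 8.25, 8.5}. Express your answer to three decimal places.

Subinterval widths: 2.75, 0.25, 1.25, 0.25.
Right endpoints: 6.75, 7, 8.25, 8.5.
f(6.75) = 16/35, f(7) = 4/9, f(8.25) = 16/41, f(8.5) = 8/21.
Sum = Σ Δx_i · f(x_i).
Sum ≈ 1.951.

1.951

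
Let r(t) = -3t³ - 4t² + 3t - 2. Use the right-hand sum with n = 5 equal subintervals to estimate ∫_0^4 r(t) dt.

Δt = (4 − 0)/5 = 0.8.
Right endpoints: 0.8, 1.6, 2.4, 3.2, 4.
r(0.8) = -3.696, r(1.6) = -19.728, r(2.4) = -59.312, r(3.2) = -131.664, r(4) = -246.
Sum = Δt · [r(0.8) + r(1.6) + r(2.4) + r(3.2) + r(4)].
Sum = -368.32.

-368.32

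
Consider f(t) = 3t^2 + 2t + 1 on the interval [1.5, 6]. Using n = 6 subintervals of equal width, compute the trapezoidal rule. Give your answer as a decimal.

252.140625

Δt = (6 − 1.5)/6 = 0.75.
f(1.5) = 10.75, f(2.25) = 20.6875, f(3) = 34, f(3.75) = 50.6875, f(4.5) = 70.75, f(5.25) = 94.1875, f(6) = 121.
T_6 = (Δt/2)·[f(t_0) + 2f(t_1) + ... + 2f(t_{5}) + f(t_6)].
Sum = 252.140625.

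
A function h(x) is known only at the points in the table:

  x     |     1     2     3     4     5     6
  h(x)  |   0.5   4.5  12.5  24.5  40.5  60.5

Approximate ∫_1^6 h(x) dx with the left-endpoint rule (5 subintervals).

82.5

Δx = 1.
Sum = 1·[0.5 + 4.5 + 12.5 + 24.5 + 40.5] = 82.5.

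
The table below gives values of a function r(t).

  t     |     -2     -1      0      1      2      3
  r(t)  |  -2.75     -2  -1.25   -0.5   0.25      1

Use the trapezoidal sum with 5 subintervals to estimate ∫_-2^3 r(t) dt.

-4.375

Δt = 1.
T_5 = (1/2)·[(-2.75) + 2·(-2) + 2·(-1.25) + 2·(-0.5) + 2·0.25 + 1] = -4.375.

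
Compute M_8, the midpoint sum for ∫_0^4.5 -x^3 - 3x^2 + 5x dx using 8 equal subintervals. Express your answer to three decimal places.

Δx = (4.5 − 0)/8 = 0.5625.
Midpoints: 0.28125, 0.84375, 1.40625, 1.96875, 2.53125, 3.09375, 3.65625, 4.21875.
f(0.28125) = 37575/32768, f(0.84375) = 48573/32768, f(1.40625) = -55125/32768, f(1.96875) = -308511/32768, f(2.53125) = -746577/32768, f(3.09375) = -1404315/32768, f(3.65625) = -2316717/32768, f(4.21875) = -3518775/32768.
Sum = Δx · [f(0.28125) + f(0.84375) + f(1.40625) + ...].
Sum ≈ -141.859.

-141.859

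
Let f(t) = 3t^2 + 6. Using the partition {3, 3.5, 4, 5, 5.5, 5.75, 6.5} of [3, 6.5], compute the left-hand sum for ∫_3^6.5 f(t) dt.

235.453125

Subinterval widths: 0.5, 0.5, 1, 0.5, 0.25, 0.75.
Left endpoints: 3, 3.5, 4, 5, 5.5, 5.75.
f(3) = 33, f(3.5) = 42.75, f(4) = 54, f(5) = 81, f(5.5) = 96.75, f(5.75) = 105.1875.
Sum = Σ Δt_i · f(t_i).
Sum = 235.453125.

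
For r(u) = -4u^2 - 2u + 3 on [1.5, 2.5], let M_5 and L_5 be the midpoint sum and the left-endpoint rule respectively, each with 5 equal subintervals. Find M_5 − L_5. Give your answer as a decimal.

M_5 = -17.32.
L_5 = -15.56.
M_5 − L_5 = -1.76.

-1.76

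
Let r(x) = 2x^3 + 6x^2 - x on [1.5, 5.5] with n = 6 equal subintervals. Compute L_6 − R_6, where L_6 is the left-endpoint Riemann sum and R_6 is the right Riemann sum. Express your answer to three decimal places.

L_6 ≈ 611.66667.
R_6 ≈ 938.33333.
L_6 − R_6 ≈ -326.667.

-326.667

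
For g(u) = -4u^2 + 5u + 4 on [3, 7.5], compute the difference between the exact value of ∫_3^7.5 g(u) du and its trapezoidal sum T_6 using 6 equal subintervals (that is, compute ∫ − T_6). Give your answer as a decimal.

Exact integral: ∫_3^7.5 g(u) du = -390.375.
T_6 = -392.0625.
Error = -390.375 − (-392.0625) = 1.6875.

1.6875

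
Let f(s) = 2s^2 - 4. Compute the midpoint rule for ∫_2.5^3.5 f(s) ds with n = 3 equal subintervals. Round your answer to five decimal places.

14.14815

Δs = (3.5 − 2.5)/3 = 1/3.
Midpoints: 8/3, 3, 10/3.
f(8/3) = 92/9, f(3) = 14, f(10/3) = 164/9.
Sum = Δs · [f(8/3) + f(3) + f(10/3)].
Sum ≈ 14.14815.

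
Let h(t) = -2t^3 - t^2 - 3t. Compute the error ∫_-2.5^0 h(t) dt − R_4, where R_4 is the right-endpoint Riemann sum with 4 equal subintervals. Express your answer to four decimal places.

Exact integral: ∫_-2.5^0 h(t) dt ≈ 23.697917.
R_4 ≈ 14.599609.
Error ≈ 23.697917 − 14.599609 ≈ 9.0983.

9.0983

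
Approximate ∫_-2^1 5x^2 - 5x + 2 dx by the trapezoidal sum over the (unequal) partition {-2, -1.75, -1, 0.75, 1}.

Subinterval widths: 0.25, 0.75, 1.75, 0.25.
f(-2) = 32, f(-1.75) = 26.0625, f(-1) = 12, f(0.75) = 1.0625, f(1) = 2.
On each subinterval the trapezoid contributes (Δx_i/2)·[f(x_{i-1}) + f(x_i)].
Sum = 33.34375.

33.34375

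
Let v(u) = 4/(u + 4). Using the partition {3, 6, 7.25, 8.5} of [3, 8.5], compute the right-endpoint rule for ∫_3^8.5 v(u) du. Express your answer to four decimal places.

Subinterval widths: 3, 1.25, 1.25.
Right endpoints: 6, 7.25, 8.5.
v(6) = 0.4, v(7.25) = 16/45, v(8.5) = 0.32.
Sum = Σ Δu_i · v(u_i).
Sum ≈ 2.0444.

2.0444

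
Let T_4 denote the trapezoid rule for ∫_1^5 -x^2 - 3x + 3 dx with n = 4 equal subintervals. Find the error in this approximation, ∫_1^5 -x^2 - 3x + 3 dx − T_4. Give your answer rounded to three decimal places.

0.667

Exact integral: ∫_1^5 f(x) dx ≈ -65.33333.
T_4 = -66.
Error ≈ -65.33333 − (-66) ≈ 0.667.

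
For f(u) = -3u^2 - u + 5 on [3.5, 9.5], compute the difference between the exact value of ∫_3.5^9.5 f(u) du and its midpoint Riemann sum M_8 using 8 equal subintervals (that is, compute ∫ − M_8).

Exact integral: ∫_3.5^9.5 f(u) du = -823.5.
M_8 = -822.65625.
Error = -823.5 − (-822.65625) = -0.84375.

-0.84375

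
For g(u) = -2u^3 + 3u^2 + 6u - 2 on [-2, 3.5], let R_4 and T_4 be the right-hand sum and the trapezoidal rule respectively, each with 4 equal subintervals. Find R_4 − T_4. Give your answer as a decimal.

R_4 ≈ -35.255859.
T_4 ≈ -5.005859.
R_4 − T_4 = -30.25.

-30.25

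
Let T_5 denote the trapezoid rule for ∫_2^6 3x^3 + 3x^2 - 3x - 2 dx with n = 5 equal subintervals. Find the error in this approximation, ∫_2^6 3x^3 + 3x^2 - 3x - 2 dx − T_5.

-16.64

Exact integral: ∫_2^6 f(x) dx = 1112.
T_5 = 1128.64.
Error = 1112 − 1128.64 = -16.64.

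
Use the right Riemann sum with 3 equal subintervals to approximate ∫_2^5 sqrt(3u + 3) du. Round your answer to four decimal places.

Δu = (5 − 2)/3 = 1.
Right endpoints: 3, 4, 5.
f(3) ≈ 3.4641, f(4) ≈ 3.8730, f(5) ≈ 4.2426.
Sum = Δu · [f(3) + f(4) + f(5)].
Sum ≈ 11.5797.

11.5797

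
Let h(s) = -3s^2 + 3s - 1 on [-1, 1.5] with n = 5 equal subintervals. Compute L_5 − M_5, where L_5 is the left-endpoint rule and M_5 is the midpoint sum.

L_5 = -6.25.
M_5 = -4.84375.
L_5 − M_5 = -1.40625.

-1.40625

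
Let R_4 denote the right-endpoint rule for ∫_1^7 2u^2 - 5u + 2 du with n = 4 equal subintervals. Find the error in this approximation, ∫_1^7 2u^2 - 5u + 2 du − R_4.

Exact integral: ∫_1^7 f(u) du = 120.
R_4 = 174.
Error = 120 − 174 = -54.

-54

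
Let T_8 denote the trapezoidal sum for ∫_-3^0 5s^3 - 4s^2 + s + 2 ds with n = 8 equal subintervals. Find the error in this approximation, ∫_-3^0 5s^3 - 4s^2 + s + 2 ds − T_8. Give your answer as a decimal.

1.86328125

Exact integral: ∫_-3^0 f(s) ds = -135.75.
T_8 = -137.61328125.
Error = -135.75 − (-137.61328125) = 1.86328125.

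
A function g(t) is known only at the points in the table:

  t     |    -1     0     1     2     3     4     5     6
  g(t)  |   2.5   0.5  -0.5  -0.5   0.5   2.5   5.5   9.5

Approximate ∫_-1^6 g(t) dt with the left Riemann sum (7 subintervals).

10.5

Δt = 1.
Sum = 1·[2.5 + 0.5 + (-0.5) + (-0.5) + 0.5 + 2.5 + 5.5] = 10.5.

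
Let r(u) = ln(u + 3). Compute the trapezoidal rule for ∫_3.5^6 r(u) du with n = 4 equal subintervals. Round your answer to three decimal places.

5.107

Δu = (6 − 3.5)/4 = 0.625.
r(3.5) ≈ 1.872, r(4.125) ≈ 1.964, r(4.75) ≈ 2.048, r(5.375) ≈ 2.125, r(6) ≈ 2.197.
T_4 = (Δu/2)·[r(u_0) + 2r(u_1) + 2r(u_2) + 2r(u_3) + r(u_4)].
Sum ≈ 5.107.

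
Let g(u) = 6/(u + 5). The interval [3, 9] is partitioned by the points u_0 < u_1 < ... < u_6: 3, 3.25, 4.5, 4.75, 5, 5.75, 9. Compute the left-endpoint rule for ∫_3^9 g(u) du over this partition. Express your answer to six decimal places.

Subinterval widths: 0.25, 1.25, 0.25, 0.25, 0.75, 3.25.
Left endpoints: 3, 3.25, 4.5, 4.75, 5, 5.75.
g(3) = 0.75, g(3.25) = 8/11, g(4.5) = 12/19, g(4.75) = 8/13, g(5) = 0.6, g(5.75) = 24/43.
Sum = Σ Δu_i · g(u_i).
Sum ≈ 3.672285.

3.672285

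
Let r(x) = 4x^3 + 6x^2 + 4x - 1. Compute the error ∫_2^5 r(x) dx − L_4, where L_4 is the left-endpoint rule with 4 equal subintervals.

Exact integral: ∫_2^5 r(x) dx = 882.
L_4 = 668.25.
Error = 882 − 668.25 = 213.75.

213.75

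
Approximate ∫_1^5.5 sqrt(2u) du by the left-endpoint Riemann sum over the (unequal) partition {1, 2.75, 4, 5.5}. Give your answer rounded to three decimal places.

9.649

Subinterval widths: 1.75, 1.25, 1.5.
Left endpoints: 1, 2.75, 4.
f(1) ≈ 1.414, f(2.75) ≈ 2.345, f(4) ≈ 2.828.
Sum = Σ Δu_i · f(u_i).
Sum ≈ 9.649.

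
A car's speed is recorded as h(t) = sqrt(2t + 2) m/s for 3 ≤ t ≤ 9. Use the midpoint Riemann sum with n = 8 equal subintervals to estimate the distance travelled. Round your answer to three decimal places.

22.275

Δt = (9 − 3)/8 = 0.75.
Midpoints: 3.375, 4.125, 4.875, 5.625, 6.375, 7.125, 7.875, 8.625.
h(3.375) ≈ 2.958, h(4.125) ≈ 3.202, h(4.875) ≈ 3.428, h(5.625) ≈ 3.640, h(6.375) ≈ 3.841, h(7.125) ≈ 4.031, h(7.875) ≈ 4.213, h(8.625) ≈ 4.387.
Sum = Δt · [h(3.375) + h(4.125) + h(4.875) + ...].
Sum ≈ 22.275.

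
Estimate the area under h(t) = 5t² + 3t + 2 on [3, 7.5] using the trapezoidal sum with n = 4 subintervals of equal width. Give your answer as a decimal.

Δt = (7.5 − 3)/4 = 1.125.
h(3) = 56, h(4.125) = 99.453125, h(5.25) = 155.5625, h(6.375) = 224.328125, h(7.5) = 305.75.
T_4 = (Δt/2)·[h(t_0) + 2h(t_1) + 2h(t_2) + 2h(t_3) + h(t_4)].
Sum = 742.74609375.

742.74609375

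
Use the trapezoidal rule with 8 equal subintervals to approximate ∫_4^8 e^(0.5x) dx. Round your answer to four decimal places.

Δx = (8 − 4)/8 = 0.5.
f(4) ≈ 7.3891, f(4.5) ≈ 9.4877, f(5) ≈ 12.1825, f(5.5) ≈ 15.6426, f(6) ≈ 20.0855, f(6.5) ≈ 25.7903, f(7) ≈ 33.1155, f(7.5) ≈ 42.5211, f(8) ≈ 54.5982.
T_8 = (Δx/2)·[f(x_0) + 2f(x_1) + ... + 2f(x_{7}) + f(x_8)].
Sum ≈ 94.9094.

94.9094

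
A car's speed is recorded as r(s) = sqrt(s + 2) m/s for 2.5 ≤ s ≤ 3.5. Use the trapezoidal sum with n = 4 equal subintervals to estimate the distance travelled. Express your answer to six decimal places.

Δs = (3.5 − 2.5)/4 = 0.25.
r(2.5) ≈ 2.121320, r(2.75) ≈ 2.179449, r(3) ≈ 2.236068, r(3.25) ≈ 2.291288, r(3.5) ≈ 2.345208.
T_4 = (Δs/2)·[r(s_0) + 2r(s_1) + 2r(s_2) + 2r(s_3) + r(s_4)].
Sum ≈ 2.235017.

2.235017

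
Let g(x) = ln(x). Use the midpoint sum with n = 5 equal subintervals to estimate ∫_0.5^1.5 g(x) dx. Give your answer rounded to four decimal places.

-0.0430

Δx = (1.5 − 0.5)/5 = 0.2.
Midpoints: 0.6, 0.8, 1, 1.2, 1.4.
g(0.6) ≈ -0.5108, g(0.8) ≈ -0.2231, g(1) ≈ 0.0000, g(1.2) ≈ 0.1823, g(1.4) ≈ 0.3365.
Sum = Δx · [g(0.6) + g(0.8) + g(1) + g(1.2) + g(1.4)].
Sum ≈ -0.0430.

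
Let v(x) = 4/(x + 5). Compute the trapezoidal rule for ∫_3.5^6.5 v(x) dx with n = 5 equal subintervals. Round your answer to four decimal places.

1.2099

Δx = (6.5 − 3.5)/5 = 0.6.
v(3.5) = 8/17, v(4.1) = 40/91, v(4.7) = 40/97, v(5.3) = 40/103, v(5.9) = 40/109, v(6.5) = 8/23.
T_5 = (Δx/2)·[v(x_0) + 2v(x_1) + ... + 2v(x_{4}) + v(x_5)].
Sum ≈ 1.2099.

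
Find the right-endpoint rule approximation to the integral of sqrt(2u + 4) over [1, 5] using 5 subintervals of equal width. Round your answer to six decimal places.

13.071453

Δu = (5 − 1)/5 = 0.8.
Right endpoints: 1.8, 2.6, 3.4, 4.2, 5.
f(1.8) ≈ 2.756810, f(2.6) ≈ 3.033150, f(3.4) ≈ 3.286335, f(4.2) ≈ 3.521363, f(5) ≈ 3.741657.
Sum = Δu · [f(1.8) + f(2.6) + f(3.4) + f(4.2) + f(5)].
Sum ≈ 13.071453.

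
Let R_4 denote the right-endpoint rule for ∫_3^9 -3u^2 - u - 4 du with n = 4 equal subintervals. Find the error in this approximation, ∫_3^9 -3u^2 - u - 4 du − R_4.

173.25

Exact integral: ∫_3^9 f(u) du = -762.
R_4 = -935.25.
Error = -762 − (-935.25) = 173.25.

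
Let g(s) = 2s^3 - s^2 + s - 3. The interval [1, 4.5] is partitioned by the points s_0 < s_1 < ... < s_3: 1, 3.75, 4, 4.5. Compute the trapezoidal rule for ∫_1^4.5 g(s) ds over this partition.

220.109375

Subinterval widths: 2.75, 0.25, 0.5.
g(1) = -1, g(3.75) = 92.15625, g(4) = 113, g(4.5) = 163.5.
On each subinterval the trapezoid contributes (Δs_i/2)·[g(s_{i-1}) + g(s_i)].
Sum = 220.109375.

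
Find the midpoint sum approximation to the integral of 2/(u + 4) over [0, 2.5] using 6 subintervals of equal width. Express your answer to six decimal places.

Δu = (2.5 − 0)/6 = 5/12.
Midpoints: 5/24, 0.625, 25/24, 35/24, 1.875, 55/24.
f(5/24) = 48/101, f(0.625) = 16/37, f(25/24) = 48/121, f(35/24) = 48/131, f(1.875) = 16/47, f(55/24) = 48/151.
Sum = Δu · [f(5/24) + f(0.625) + f(25/24) + ...].
Sum ≈ 0.970455.

0.970455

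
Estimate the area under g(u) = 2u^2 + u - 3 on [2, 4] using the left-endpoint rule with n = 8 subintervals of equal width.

34.125

Δu = (4 − 2)/8 = 0.25.
Left endpoints: 2, 2.25, 2.5, 2.75, 3, 3.25, 3.5, 3.75.
g(2) = 7, g(2.25) = 9.375, g(2.5) = 12, g(2.75) = 14.875, g(3) = 18, g(3.25) = 21.375, g(3.5) = 25, g(3.75) = 28.875.
Sum = Δu · [g(2) + g(2.25) + g(2.5) + ...].
Sum = 34.125.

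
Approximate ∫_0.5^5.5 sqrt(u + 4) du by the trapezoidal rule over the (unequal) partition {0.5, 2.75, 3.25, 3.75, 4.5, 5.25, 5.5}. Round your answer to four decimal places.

13.1376

Subinterval widths: 2.25, 0.5, 0.5, 0.75, 0.75, 0.25.
f(0.5) ≈ 2.1213, f(2.75) ≈ 2.5981, f(3.25) ≈ 2.6926, f(3.75) ≈ 2.7839, f(4.5) ≈ 2.9155, f(5.25) ≈ 3.0414, f(5.5) ≈ 3.0822.
On each subinterval the trapezoid contributes (Δu_i/2)·[f(u_{i-1}) + f(u_i)].
Sum ≈ 13.1376.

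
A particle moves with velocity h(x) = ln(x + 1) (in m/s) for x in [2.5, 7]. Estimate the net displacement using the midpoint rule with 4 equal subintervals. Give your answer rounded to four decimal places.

Δx = (7 − 2.5)/4 = 1.125.
Midpoints: 3.0625, 4.1875, 5.3125, 6.4375.
h(3.0625) ≈ 1.4018, h(4.1875) ≈ 1.6463, h(5.3125) ≈ 1.8425, h(6.4375) ≈ 2.0065.
Sum = Δx · [h(3.0625) + h(4.1875) + h(5.3125) + h(6.4375)].
Sum ≈ 7.7593.

7.7593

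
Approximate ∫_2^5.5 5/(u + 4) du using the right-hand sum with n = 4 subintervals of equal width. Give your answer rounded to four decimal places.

Δu = (5.5 − 2)/4 = 0.875.
Right endpoints: 2.875, 3.75, 4.625, 5.5.
f(2.875) = 8/11, f(3.75) = 20/31, f(4.625) = 40/69, f(5.5) = 10/19.
Sum = Δu · [f(2.875) + f(3.75) + f(4.625) + f(5.5)].
Sum ≈ 2.1687.

2.1687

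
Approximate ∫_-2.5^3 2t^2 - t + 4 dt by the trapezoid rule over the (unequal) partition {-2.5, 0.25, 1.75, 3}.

57.75

Subinterval widths: 2.75, 1.5, 1.25.
f(-2.5) = 19, f(0.25) = 3.875, f(1.75) = 8.375, f(3) = 19.
On each subinterval the trapezoid contributes (Δt_i/2)·[f(t_{i-1}) + f(t_i)].
Sum = 57.75.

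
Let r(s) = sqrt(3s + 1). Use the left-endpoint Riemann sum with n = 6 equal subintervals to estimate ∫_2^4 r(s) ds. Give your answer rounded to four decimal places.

Δs = (4 − 2)/6 = 1/3.
Left endpoints: 2, 7/3, 8/3, 3, 10/3, 11/3.
r(2) ≈ 2.6458, r(7/3) ≈ 2.8284, r(8/3) ≈ 3.0000, r(3) ≈ 3.1623, r(10/3) ≈ 3.3166, r(11/3) ≈ 3.4641.
Sum = Δs · [r(2) + r(7/3) + r(8/3) + ...].
Sum ≈ 6.1391.

6.1391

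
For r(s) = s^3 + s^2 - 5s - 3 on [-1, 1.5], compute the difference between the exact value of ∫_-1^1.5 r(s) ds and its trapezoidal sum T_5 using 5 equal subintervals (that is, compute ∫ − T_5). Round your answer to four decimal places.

Exact integral: ∫_-1^1.5 r(s) ds ≈ -8.151042.
T_5 = -7.96875.
Error ≈ -8.151042 − (-7.96875) ≈ -0.1823.

-0.1823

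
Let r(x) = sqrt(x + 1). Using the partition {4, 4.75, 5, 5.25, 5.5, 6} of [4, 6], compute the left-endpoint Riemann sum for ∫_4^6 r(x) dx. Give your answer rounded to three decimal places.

4.789

Subinterval widths: 0.75, 0.25, 0.25, 0.25, 0.5.
Left endpoints: 4, 4.75, 5, 5.25, 5.5.
r(4) ≈ 2.236, r(4.75) ≈ 2.398, r(5) ≈ 2.449, r(5.25) ≈ 2.500, r(5.5) ≈ 2.550.
Sum = Σ Δx_i · r(x_i).
Sum ≈ 4.789.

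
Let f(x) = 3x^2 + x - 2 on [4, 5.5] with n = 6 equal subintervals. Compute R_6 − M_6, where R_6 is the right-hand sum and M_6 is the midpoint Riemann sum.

5.6015625

R_6 = 112.078125.
M_6 = 106.4765625.
R_6 − M_6 = 5.6015625.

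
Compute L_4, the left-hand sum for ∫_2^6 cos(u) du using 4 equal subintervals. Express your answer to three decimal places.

-1.776

Δu = (6 − 2)/4 = 1.
Left endpoints: 2, 3, 4, 5.
f(2) ≈ -0.416, f(3) ≈ -0.990, f(4) ≈ -0.654, f(5) ≈ 0.284.
Sum = Δu · [f(2) + f(3) + f(4) + f(5)].
Sum ≈ -1.776.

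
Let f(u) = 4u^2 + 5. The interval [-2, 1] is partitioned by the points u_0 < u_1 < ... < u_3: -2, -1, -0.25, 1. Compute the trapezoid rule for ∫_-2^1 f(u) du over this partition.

Subinterval widths: 1, 0.75, 1.25.
f(-2) = 21, f(-1) = 9, f(-0.25) = 5.25, f(1) = 9.
On each subinterval the trapezoid contributes (Δu_i/2)·[f(u_{i-1}) + f(u_i)].
Sum = 29.25.

29.25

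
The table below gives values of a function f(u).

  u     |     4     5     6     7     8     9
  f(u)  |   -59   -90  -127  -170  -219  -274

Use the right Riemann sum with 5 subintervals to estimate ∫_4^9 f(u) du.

-880

Δu = 1.
Sum = 1·[(-90) + (-127) + (-170) + (-219) + (-274)] = -880.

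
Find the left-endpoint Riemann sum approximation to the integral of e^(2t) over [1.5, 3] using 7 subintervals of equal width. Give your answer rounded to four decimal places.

153.5239

Δt = (3 − 1.5)/7 = 3/14.
Left endpoints: 1.5, 12/7, 27/14, 15/7, 33/14, 18/7, 39/14.
f(1.5) ≈ 20.0855, f(12/7) ≈ 30.8326, f(27/14) ≈ 47.3299, f(15/7) ≈ 72.6544, f(33/14) ≈ 111.5291, f(18/7) ≈ 171.2042, f(39/14) ≈ 262.8093.
Sum = Δt · [f(1.5) + f(12/7) + f(27/14) + ...].
Sum ≈ 153.5239.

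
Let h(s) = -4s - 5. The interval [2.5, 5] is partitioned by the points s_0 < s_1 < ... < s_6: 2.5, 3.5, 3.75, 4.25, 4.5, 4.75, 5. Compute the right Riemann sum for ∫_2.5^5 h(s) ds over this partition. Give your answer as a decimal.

Subinterval widths: 1, 0.25, 0.5, 0.25, 0.25, 0.25.
Right endpoints: 3.5, 3.75, 4.25, 4.5, 4.75, 5.
h(3.5) = -19, h(3.75) = -20, h(4.25) = -22, h(4.5) = -23, h(4.75) = -24, h(5) = -25.
Sum = Σ Δs_i · h(s_i).
Sum = -53.

-53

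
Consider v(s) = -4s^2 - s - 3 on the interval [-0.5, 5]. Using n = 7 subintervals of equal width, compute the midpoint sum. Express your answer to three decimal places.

Δs = (5 − (-0.5))/7 = 11/14.
Midpoints: -3/28, 19/28, 41/28, 2.25, 85/28, 107/28, 129/28.
v(-3/28) = -144/49, v(19/28) = -541/98, v(41/28) = -639/49, v(2.25) = -25.5, v(85/28) = -2102/49, v(107/28) = -6393/98, v(129/28) = -4533/49.
Sum = Δs · [v(-3/28) + v(19/28) + v(41/28) + ...].
Sum ≈ -194.577.

-194.577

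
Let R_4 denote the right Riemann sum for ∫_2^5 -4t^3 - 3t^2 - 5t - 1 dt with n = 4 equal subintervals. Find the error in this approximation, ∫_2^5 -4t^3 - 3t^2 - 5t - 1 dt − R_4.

217.40625

Exact integral: ∫_2^5 f(t) dt = -781.5.
R_4 = -998.90625.
Error = -781.5 − (-998.90625) = 217.40625.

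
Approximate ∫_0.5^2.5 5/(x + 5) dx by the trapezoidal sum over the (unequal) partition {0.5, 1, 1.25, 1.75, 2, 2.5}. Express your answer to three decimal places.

1.552

Subinterval widths: 0.5, 0.25, 0.5, 0.25, 0.5.
f(0.5) = 10/11, f(1) = 5/6, f(1.25) = 0.8, f(1.75) = 20/27, f(2) = 5/7, f(2.5) = 2/3.
On each subinterval the trapezoid contributes (Δx_i/2)·[f(x_{i-1}) + f(x_i)].
Sum ≈ 1.552.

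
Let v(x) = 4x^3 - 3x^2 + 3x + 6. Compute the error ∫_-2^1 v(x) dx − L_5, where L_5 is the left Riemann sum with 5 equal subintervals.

Exact integral: ∫_-2^1 v(x) dx = -10.5.
L_5 = -28.32.
Error = -10.5 − (-28.32) = 17.82.

17.82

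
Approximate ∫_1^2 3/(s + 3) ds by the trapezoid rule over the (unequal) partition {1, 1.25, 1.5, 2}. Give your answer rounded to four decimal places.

0.6702

Subinterval widths: 0.25, 0.25, 0.5.
f(1) = 0.75, f(1.25) = 12/17, f(1.5) = 2/3, f(2) = 0.6.
On each subinterval the trapezoid contributes (Δs_i/2)·[f(s_{i-1}) + f(s_i)].
Sum ≈ 0.6702.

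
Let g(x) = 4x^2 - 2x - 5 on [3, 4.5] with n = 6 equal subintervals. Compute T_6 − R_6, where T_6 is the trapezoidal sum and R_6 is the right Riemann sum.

-5.25

T_6 = 66.8125.
R_6 = 72.0625.
T_6 − R_6 = -5.25.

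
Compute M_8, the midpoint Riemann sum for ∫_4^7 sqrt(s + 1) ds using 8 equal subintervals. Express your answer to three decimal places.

Δs = (7 − 4)/8 = 0.375.
Midpoints: 4.1875, 4.5625, 4.9375, 5.3125, 5.6875, 6.0625, 6.4375, 6.8125.
f(4.1875) ≈ 2.278, f(4.5625) ≈ 2.358, f(4.9375) ≈ 2.437, f(5.3125) ≈ 2.512, f(5.6875) ≈ 2.586, f(6.0625) ≈ 2.658, f(6.4375) ≈ 2.727, f(6.8125) ≈ 2.795.
Sum = Δs · [f(4.1875) + f(4.5625) + f(4.9375) + ...].
Sum ≈ 7.632.

7.632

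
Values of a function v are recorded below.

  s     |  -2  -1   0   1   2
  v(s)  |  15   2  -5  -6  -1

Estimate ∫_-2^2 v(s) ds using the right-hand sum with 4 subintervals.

Δs = 1.
Sum = 1·[2 + (-5) + (-6) + (-1)] = -10.

-10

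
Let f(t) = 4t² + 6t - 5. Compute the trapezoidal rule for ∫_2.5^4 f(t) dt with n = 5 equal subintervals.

Δt = (4 − 2.5)/5 = 0.3.
f(2.5) = 35, f(2.8) = 43.16, f(3.1) = 52.04, f(3.4) = 61.64, f(3.7) = 71.96, f(4) = 83.
T_5 = (Δt/2)·[f(t_0) + 2f(t_1) + ... + 2f(t_{4}) + f(t_5)].
Sum = 86.34.

86.34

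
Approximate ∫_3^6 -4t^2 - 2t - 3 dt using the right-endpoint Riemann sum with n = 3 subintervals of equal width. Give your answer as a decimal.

Δt = (6 − 3)/3 = 1.
Right endpoints: 4, 5, 6.
f(4) = -75, f(5) = -113, f(6) = -159.
Sum = Δt · [f(4) + f(5) + f(6)].
Sum = -347.

-347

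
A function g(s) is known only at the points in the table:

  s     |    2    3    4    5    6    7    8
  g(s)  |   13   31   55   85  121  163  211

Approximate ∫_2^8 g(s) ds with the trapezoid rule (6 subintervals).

567

Δs = 1.
T_6 = (1/2)·[13 + 2·31 + 2·55 + 2·85 + 2·121 + 2·163 + 211] = 567.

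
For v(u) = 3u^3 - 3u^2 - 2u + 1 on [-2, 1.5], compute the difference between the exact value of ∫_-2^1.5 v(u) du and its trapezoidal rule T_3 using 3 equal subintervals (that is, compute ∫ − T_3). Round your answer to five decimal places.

4.16840

Exact integral: ∫_-2^1.5 v(u) du = -14.328125.
T_3 ≈ -18.4965278.
Error ≈ -14.328125 − (-18.4965278) ≈ 4.16840.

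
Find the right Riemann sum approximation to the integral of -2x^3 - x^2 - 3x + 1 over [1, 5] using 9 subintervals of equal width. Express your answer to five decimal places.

Δx = (5 − 1)/9 = 4/9.
Right endpoints: 13/9, 17/9, 7/3, 25/9, 29/9, 11/3, 37/9, 41/9, 5.
f(13/9) = -8345/729, f(17/9) = -15829/729, f(7/3) = -995/27, f(25/9) = -42221/729, f(29/9) = -62665/729, f(11/3) = -3295/27, f(37/9) = -121889/729, f(41/9) = -162205/729, f(5) = -289.
Sum = Δx · [f(13/9) + f(17/9) + f(7/3) + ...].
Sum ≈ -450.94650.

-450.94650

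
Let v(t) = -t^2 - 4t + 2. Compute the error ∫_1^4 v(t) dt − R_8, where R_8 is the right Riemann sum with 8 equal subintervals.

5.1328125

Exact integral: ∫_1^4 v(t) dt = -45.
R_8 = -50.1328125.
Error = -45 − (-50.1328125) = 5.1328125.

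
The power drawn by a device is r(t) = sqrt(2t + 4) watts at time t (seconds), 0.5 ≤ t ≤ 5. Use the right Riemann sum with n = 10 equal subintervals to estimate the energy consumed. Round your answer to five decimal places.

Δt = (5 − 0.5)/10 = 0.45.
Right endpoints: 0.95, 1.4, 1.85, 2.3, 2.75, 3.2, 3.65, 4.1, 4.55, 5.
r(0.95) ≈ 2.42899, r(1.4) ≈ 2.60768, r(1.85) ≈ 2.77489, r(2.3) ≈ 2.93258, r(2.75) ≈ 3.08221, r(3.2) ≈ 3.22490, r(3.65) ≈ 3.36155, r(4.1) ≈ 3.49285, r(4.55) ≈ 3.61939, r(5) ≈ 3.74166.
Sum = Δt · [r(0.95) + r(1.4) + r(1.85) + ...].
Sum ≈ 14.07001.

14.07001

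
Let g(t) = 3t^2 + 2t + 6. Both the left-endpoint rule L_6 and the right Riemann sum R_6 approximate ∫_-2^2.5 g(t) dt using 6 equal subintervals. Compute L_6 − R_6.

L_6 = 48.234375.
R_6 = 60.046875.
L_6 − R_6 = -11.8125.

-11.8125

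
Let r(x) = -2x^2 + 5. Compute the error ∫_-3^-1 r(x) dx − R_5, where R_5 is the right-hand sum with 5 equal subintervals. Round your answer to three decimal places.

Exact integral: ∫_-3^-1 r(x) dx ≈ -7.33333.
R_5 = -4.24.
Error ≈ -7.33333 − (-4.24) ≈ -3.093.

-3.093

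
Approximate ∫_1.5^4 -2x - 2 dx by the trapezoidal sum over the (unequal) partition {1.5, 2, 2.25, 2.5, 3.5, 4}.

-18.75

Subinterval widths: 0.5, 0.25, 0.25, 1, 0.5.
f(1.5) = -5, f(2) = -6, f(2.25) = -6.5, f(2.5) = -7, f(3.5) = -9, f(4) = -10.
On each subinterval the trapezoid contributes (Δx_i/2)·[f(x_{i-1}) + f(x_i)].
Sum = -18.75.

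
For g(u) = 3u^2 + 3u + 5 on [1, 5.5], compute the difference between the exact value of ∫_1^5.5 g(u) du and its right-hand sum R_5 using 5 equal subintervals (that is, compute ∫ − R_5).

-47.385

Exact integral: ∫_1^5.5 g(u) du = 231.75.
R_5 = 279.135.
Error = 231.75 − 279.135 = -47.385.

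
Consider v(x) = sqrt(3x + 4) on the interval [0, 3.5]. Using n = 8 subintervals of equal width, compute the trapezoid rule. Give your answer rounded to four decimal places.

10.4864

Δx = (3.5 − 0)/8 = 0.4375.
v(0) ≈ 2.0000, v(0.4375) ≈ 2.3049, v(0.875) ≈ 2.5739, v(1.3125) ≈ 2.8174, v(1.75) ≈ 3.0414, v(2.1875) ≈ 3.2500, v(2.625) ≈ 3.4460, v(3.0625) ≈ 3.6315, v(3.5) ≈ 3.8079.
T_8 = (Δx/2)·[v(x_0) + 2v(x_1) + ... + 2v(x_{7}) + v(x_8)].
Sum ≈ 10.4864.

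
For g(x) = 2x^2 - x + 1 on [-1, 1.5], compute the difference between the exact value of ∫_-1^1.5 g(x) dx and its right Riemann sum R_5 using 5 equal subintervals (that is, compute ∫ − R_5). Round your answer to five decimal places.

Exact integral: ∫_-1^1.5 g(x) dx ≈ 4.7916667.
R_5 = 5.
Error ≈ 4.7916667 − 5 ≈ -0.20833.

-0.20833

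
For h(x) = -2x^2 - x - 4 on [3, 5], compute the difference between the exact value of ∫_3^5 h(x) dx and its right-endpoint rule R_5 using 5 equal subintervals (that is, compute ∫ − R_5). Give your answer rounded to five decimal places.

Exact integral: ∫_3^5 h(x) dx ≈ -81.3333333.
R_5 = -88.24.
Error ≈ -81.3333333 − (-88.24) ≈ 6.90667.

6.90667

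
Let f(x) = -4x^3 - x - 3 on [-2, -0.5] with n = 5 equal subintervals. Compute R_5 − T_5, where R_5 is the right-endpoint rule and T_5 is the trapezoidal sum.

R_5 = 8.7.
T_5 = 13.65.
R_5 − T_5 = -4.95.

-4.95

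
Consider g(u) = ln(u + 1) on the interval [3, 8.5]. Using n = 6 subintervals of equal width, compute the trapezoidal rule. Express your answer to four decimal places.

10.3320

Δu = (8.5 − 3)/6 = 11/12.
g(3) ≈ 1.3863, g(47/12) ≈ 1.5926, g(29/6) ≈ 1.7636, g(5.75) ≈ 1.9095, g(20/3) ≈ 2.0369, g(91/12) ≈ 2.1498, g(8.5) ≈ 2.2513.
T_6 = (Δu/2)·[g(u_0) + 2g(u_1) + ... + 2g(u_{5}) + g(u_6)].
Sum ≈ 10.3320.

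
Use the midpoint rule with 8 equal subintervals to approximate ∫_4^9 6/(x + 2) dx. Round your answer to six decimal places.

Δx = (9 − 4)/8 = 0.625.
Midpoints: 4.3125, 4.9375, 5.5625, 6.1875, 6.8125, 7.4375, 8.0625, 8.6875.
f(4.3125) = 96/101, f(4.9375) = 32/37, f(5.5625) = 96/121, f(6.1875) = 96/131, f(6.8125) = 32/47, f(7.4375) = 96/151, f(8.0625) = 96/161, f(8.6875) = 32/57.
Sum = Δx · [f(4.3125) + f(4.9375) + f(5.5625) + ...].
Sum ≈ 3.634914.

3.634914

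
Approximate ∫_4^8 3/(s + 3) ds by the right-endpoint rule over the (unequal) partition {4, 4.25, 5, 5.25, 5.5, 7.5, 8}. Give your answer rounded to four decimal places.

Subinterval widths: 0.25, 0.75, 0.25, 0.25, 2, 0.5.
Right endpoints: 4.25, 5, 5.25, 5.5, 7.5, 8.
f(4.25) = 12/29, f(5) = 0.375, f(5.25) = 4/11, f(5.5) = 6/17, f(7.5) = 2/7, f(8) = 3/11.
Sum = Σ Δs_i · f(s_i).
Sum ≈ 1.2716.

1.2716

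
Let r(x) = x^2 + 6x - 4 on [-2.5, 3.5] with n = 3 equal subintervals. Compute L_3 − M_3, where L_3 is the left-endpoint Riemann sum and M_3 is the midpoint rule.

-36

L_3 = -24.5.
M_3 = 11.5.
L_3 − M_3 = -36.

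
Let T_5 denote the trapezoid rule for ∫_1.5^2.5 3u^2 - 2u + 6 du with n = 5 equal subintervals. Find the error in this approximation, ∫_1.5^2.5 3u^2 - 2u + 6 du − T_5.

Exact integral: ∫_1.5^2.5 f(u) du = 14.25.
T_5 = 14.27.
Error = 14.25 − 14.27 = -0.02.

-0.02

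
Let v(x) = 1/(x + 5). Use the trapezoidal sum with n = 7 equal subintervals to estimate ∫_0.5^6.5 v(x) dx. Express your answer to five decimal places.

Δx = (6.5 − 0.5)/7 = 6/7.
v(0.5) = 2/11, v(19/14) = 14/89, v(31/14) = 14/101, v(43/14) = 14/113, v(55/14) = 0.112, v(67/14) = 14/137, v(79/14) = 14/149, v(6.5) = 2/23.
T_7 = (Δx/2)·[v(x_0) + 2v(x_1) + ... + 2v(x_{6}) + v(x_7)].
Sum ≈ 0.73916.

0.73916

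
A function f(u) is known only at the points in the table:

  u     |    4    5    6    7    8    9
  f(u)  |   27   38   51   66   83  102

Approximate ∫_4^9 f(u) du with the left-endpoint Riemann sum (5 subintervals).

Δu = 1.
Sum = 1·[27 + 38 + 51 + 66 + 83] = 265.

265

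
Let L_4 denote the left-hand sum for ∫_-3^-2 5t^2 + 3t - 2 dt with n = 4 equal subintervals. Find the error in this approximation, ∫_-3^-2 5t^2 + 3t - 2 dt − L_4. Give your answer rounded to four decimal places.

Exact integral: ∫_-3^-2 f(t) dt ≈ 22.166667.
L_4 = 24.96875.
Error ≈ 22.166667 − 24.96875 ≈ -2.8021.

-2.8021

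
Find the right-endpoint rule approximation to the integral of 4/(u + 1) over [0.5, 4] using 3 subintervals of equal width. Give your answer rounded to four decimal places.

Δu = (4 − 0.5)/3 = 7/6.
Right endpoints: 5/3, 17/6, 4.
f(5/3) = 1.5, f(17/6) = 24/23, f(4) = 0.8.
Sum = Δu · [f(5/3) + f(17/6) + f(4)].
Sum ≈ 3.9007.

3.9007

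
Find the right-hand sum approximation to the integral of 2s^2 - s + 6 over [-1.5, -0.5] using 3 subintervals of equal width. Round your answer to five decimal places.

8.37037

Δs = (-0.5 − (-1.5))/3 = 1/3.
Right endpoints: -7/6, -5/6, -0.5.
f(-7/6) = 89/9, f(-5/6) = 74/9, f(-0.5) = 7.
Sum = Δs · [f(-7/6) + f(-5/6) + f(-0.5)].
Sum ≈ 8.37037.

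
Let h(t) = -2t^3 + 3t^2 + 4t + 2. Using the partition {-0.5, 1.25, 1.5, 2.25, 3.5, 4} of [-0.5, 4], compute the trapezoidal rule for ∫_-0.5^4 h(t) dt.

Subinterval widths: 1.75, 0.25, 0.75, 1.25, 0.5.
h(-0.5) = 1, h(1.25) = 7.78125, h(1.5) = 8, h(2.25) = 3.40625, h(3.5) = -33, h(4) = -62.
On each subinterval the trapezoid contributes (Δt_i/2)·[h(t_{i-1}) + h(t_i)].
Sum = -28.3125.

-28.3125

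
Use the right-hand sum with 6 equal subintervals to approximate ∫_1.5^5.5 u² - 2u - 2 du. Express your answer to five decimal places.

25.29630

Δu = (5.5 − 1.5)/6 = 2/3.
Right endpoints: 13/6, 17/6, 3.5, 25/6, 29/6, 5.5.
f(13/6) = -59/36, f(17/6) = 13/36, f(3.5) = 3.25, f(25/6) = 253/36, f(29/6) = 421/36, f(5.5) = 17.25.
Sum = Δu · [f(13/6) + f(17/6) + f(3.5) + ...].
Sum ≈ 25.29630.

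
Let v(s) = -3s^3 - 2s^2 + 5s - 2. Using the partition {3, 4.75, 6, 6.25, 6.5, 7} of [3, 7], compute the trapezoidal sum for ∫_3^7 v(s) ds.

-1909.61328125

Subinterval widths: 1.75, 1.25, 0.25, 0.25, 0.5.
v(3) = -86, v(4.75) = -344.890625, v(6) = -692, v(6.25) = -781.296875, v(6.5) = -877.875, v(7) = -1094.
On each subinterval the trapezoid contributes (Δs_i/2)·[v(s_{i-1}) + v(s_i)].
Sum = -1909.61328125.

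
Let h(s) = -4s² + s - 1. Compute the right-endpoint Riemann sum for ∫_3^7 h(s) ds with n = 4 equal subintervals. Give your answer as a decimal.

Δs = (7 − 3)/4 = 1.
Right endpoints: 4, 5, 6, 7.
h(4) = -61, h(5) = -96, h(6) = -139, h(7) = -190.
Sum = Δs · [h(4) + h(5) + h(6) + h(7)].
Sum = -486.

-486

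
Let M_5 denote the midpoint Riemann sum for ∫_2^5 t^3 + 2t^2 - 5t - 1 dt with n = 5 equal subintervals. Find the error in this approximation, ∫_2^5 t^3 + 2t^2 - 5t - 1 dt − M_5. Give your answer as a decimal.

1.125

Exact integral: ∫_2^5 f(t) dt = 174.75.
M_5 = 173.625.
Error = 174.75 − 173.625 = 1.125.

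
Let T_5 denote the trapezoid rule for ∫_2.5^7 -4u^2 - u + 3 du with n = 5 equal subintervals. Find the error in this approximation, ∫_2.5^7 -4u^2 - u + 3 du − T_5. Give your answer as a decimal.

2.43

Exact integral: ∫_2.5^7 f(u) du = -444.375.
T_5 = -446.805.
Error = -444.375 − (-446.805) = 2.43.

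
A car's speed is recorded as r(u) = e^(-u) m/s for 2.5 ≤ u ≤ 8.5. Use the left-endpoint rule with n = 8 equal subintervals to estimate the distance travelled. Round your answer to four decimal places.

Δu = (8.5 − 2.5)/8 = 0.75.
Left endpoints: 2.5, 3.25, 4, 4.75, 5.5, 6.25, 7, 7.75.
r(2.5) ≈ 0.0821, r(3.25) ≈ 0.0388, r(4) ≈ 0.0183, r(4.75) ≈ 0.0087, r(5.5) ≈ 0.0041, r(6.25) ≈ 0.0019, r(7) ≈ 0.0009, r(7.75) ≈ 0.0004.
Sum = Δu · [r(2.5) + r(3.25) + r(4) + ...].
Sum ≈ 0.1164.

0.1164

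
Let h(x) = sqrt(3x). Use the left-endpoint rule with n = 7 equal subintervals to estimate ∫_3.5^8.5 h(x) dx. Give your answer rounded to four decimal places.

Δx = (8.5 − 3.5)/7 = 5/7.
Left endpoints: 3.5, 59/14, 69/14, 79/14, 89/14, 99/14, 109/14.
h(3.5) ≈ 3.2404, h(59/14) ≈ 3.5557, h(69/14) ≈ 3.8452, h(79/14) ≈ 4.1144, h(89/14) ≈ 4.3671, h(99/14) ≈ 4.6059, h(109/14) ≈ 4.8329.
Sum = Δx · [h(3.5) + h(59/14) + h(69/14) + ...].
Sum ≈ 20.4011.

20.4011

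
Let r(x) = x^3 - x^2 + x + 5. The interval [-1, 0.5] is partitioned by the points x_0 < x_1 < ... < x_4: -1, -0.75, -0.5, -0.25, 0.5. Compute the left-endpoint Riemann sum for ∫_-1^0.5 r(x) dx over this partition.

5.8515625

Subinterval widths: 0.25, 0.25, 0.25, 0.75.
Left endpoints: -1, -0.75, -0.5, -0.25.
r(-1) = 2, r(-0.75) = 3.265625, r(-0.5) = 4.125, r(-0.25) = 4.671875.
Sum = Σ Δx_i · r(x_i).
Sum = 5.8515625.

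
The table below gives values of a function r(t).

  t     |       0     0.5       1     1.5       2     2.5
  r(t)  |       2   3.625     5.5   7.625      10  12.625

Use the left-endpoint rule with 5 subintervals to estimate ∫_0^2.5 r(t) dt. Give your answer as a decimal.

Δt = 0.5.
Sum = 0.5·[2 + 3.625 + 5.5 + 7.625 + 10] = 14.375.

14.375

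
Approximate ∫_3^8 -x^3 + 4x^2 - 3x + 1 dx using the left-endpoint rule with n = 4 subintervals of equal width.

-275.859375

Δx = (8 − 3)/4 = 1.25.
Left endpoints: 3, 4.25, 5.5, 6.75.
f(3) = 1, f(4.25) = -16.265625, f(5.5) = -60.875, f(6.75) = -144.546875.
Sum = Δx · [f(3) + f(4.25) + f(5.5) + f(6.75)].
Sum = -275.859375.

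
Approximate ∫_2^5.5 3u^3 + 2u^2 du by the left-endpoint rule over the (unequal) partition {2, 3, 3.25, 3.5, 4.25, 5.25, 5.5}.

Subinterval widths: 1, 0.25, 0.25, 0.75, 1, 0.25.
Left endpoints: 2, 3, 3.25, 3.5, 4.25, 5.25.
f(2) = 32, f(3) = 99, f(3.25) = 124.109375, f(3.5) = 153.125, f(4.25) = 266.421875, f(5.25) = 489.234375.
Sum = Σ Δu_i · f(u_i).
Sum = 591.3515625.

591.3515625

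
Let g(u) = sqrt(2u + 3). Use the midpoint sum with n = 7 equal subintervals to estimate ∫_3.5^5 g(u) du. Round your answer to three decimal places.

Δu = (5 − 3.5)/7 = 3/14.
Midpoints: 101/28, 107/28, 113/28, 4.25, 125/28, 131/28, 137/28.
g(101/28) ≈ 3.196, g(107/28) ≈ 3.262, g(113/28) ≈ 3.327, g(4.25) ≈ 3.391, g(125/28) ≈ 3.454, g(131/28) ≈ 3.515, g(137/28) ≈ 3.576.
Sum = Δu · [g(101/28) + g(107/28) + g(113/28) + ...].
Sum ≈ 5.083.

5.083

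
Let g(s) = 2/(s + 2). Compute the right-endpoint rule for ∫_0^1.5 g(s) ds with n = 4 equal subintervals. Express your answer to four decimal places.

1.0428

Δs = (1.5 − 0)/4 = 0.375.
Right endpoints: 0.375, 0.75, 1.125, 1.5.
g(0.375) = 16/19, g(0.75) = 8/11, g(1.125) = 0.64, g(1.5) = 4/7.
Sum = Δs · [g(0.375) + g(0.75) + g(1.125) + g(1.5)].
Sum ≈ 1.0428.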